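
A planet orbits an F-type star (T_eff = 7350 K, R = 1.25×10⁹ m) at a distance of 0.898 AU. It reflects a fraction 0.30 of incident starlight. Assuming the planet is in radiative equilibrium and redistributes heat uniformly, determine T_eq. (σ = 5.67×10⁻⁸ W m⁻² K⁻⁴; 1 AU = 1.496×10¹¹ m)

d = 0.898 AU = 1.34×10¹¹ m.
L = 4πR_⋆²σT_⋆⁴ = 4π(1.25×10⁹)² × 5.67×10⁻⁸ × (7350)⁴ = 3.25×10²⁷ W.
S = L/(4πd²) = 1.43×10⁴ W m⁻².
Energy balance: absorbed = emitted ⇒ πR²·S(1−A) = 4πR²·σT_eq⁴, so T_eq⁴ = S(1−A)/(4σ).
T_eq = [1.43×10⁴ × 0.70 / (4 × 5.67×10⁻⁸)]^(1/4) = (4.42×10¹⁰)^(1/4) = 459 K.

T_eq ≈ 459 K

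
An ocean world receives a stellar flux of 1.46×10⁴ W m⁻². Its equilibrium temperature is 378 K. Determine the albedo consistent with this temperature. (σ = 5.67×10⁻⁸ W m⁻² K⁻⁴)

A ≈ 0.68

From T_eq⁴ = S(1−A)/(4σ): 1−A = 4σT_eq⁴/S.
1−A = 4 × 5.67×10⁻⁸ × (378)⁴ / 1.46×10⁴ = 0.317.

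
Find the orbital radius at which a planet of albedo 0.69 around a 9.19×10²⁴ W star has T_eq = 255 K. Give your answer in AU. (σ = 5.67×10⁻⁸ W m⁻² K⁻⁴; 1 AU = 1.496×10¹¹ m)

d ≈ 0.103 AU

From T_eq⁴ = L(1−A)/(16πσd²): d = √[L(1−A)/(16πσT_eq⁴)].
d = √[9.19×10²⁴ × 0.31 / (16π × 5.67×10⁻⁸ × (255)⁴)] = 1.54×10¹⁰ m = 0.103 AU.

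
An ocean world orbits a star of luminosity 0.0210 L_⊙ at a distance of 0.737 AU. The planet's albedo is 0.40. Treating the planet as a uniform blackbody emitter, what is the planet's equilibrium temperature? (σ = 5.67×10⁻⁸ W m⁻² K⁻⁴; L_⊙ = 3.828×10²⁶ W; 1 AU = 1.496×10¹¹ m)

d = 0.737 AU = 1.10×10¹¹ m.
L = 0.0210 × 3.828×10²⁶ = 8.04×10²⁴ W.
Flux: S = L/(4πd²) = 8.04×10²⁴/(4π×(1.10×10¹¹)²) = 52.6 W m⁻².
Energy balance: absorbed = emitted ⇒ πR²·S(1−A) = 4πR²·σT_eq⁴, so T_eq⁴ = S(1−A)/(4σ).
T_eq = [52.6 × 0.60 / (4 × 5.67×10⁻⁸)]^(1/4) = (1.39×10⁸)^(1/4) = 109 K.

T_eq ≈ 109 K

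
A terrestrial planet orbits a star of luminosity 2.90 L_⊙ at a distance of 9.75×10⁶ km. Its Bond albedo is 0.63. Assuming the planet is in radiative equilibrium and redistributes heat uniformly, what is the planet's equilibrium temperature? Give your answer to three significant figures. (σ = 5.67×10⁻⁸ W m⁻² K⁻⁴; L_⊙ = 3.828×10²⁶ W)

T_eq ≈ 1110 K

d = 9.75×10⁶ km = 9.75×10⁹ m.
L = 2.90 × 3.828×10²⁶ = 1.11×10²⁷ W.
Flux: S = L/(4πd²) = 1.11×10²⁷/(4π×(9.75×10⁹)²) = 9.29×10⁵ W m⁻².
Energy balance: absorbed = emitted ⇒ πR²·S(1−A) = 4πR²·σT_eq⁴, so T_eq⁴ = S(1−A)/(4σ).
T_eq = [9.29×10⁵ × 0.37 / (4 × 5.67×10⁻⁸)]^(1/4) = (1.52×10¹²)^(1/4) = 1110 K.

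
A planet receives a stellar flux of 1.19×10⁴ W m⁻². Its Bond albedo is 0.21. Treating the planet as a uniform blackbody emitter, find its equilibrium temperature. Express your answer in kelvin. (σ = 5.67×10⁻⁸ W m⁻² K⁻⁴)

T_eq ≈ 451 K

Energy balance: absorbed = emitted ⇒ πR²·S(1−A) = 4πR²·σT_eq⁴, so T_eq⁴ = S(1−A)/(4σ).
T_eq = [1.19×10⁴ × 0.79 / (4 × 5.67×10⁻⁸)]^(1/4) = (4.15×10¹⁰)^(1/4) = 451 K.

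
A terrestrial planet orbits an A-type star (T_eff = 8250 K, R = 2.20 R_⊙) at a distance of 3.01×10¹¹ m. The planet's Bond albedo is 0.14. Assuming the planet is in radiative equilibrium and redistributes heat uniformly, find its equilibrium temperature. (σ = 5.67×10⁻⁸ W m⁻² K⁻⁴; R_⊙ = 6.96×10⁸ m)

R_⋆ = 2.20 × 6.96×10⁸ = 1.53×10⁹ m.
L = 4πR_⋆²σT_⋆⁴ = 4π(1.53×10⁹)² × 5.67×10⁻⁸ × (8250)⁴ = 7.74×10²⁷ W.
S = L/(4πd²) = 6800 W m⁻².
Energy balance: absorbed = emitted ⇒ πR²·S(1−A) = 4πR²·σT_eq⁴, so T_eq⁴ = S(1−A)/(4σ).
T_eq = [6800 × 0.86 / (4 × 5.67×10⁻⁸)]^(1/4) = (2.58×10¹⁰)^(1/4) = 401 K.

T_eq ≈ 401 K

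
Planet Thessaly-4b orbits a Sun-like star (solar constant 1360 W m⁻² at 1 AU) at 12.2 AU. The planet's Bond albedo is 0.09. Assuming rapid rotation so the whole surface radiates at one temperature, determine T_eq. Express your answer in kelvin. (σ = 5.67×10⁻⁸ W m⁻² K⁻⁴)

T_eq ≈ 77.8 K

Flux at 12.2 AU: S = 1360/12.2² = 9.14 W m⁻².
Energy balance: absorbed = emitted ⇒ πR²·S(1−A) = 4πR²·σT_eq⁴, so T_eq⁴ = S(1−A)/(4σ).
T_eq = [9.14 × 0.91 / (4 × 5.67×10⁻⁸)]^(1/4) = (3.67×10⁷)^(1/4) = 77.8 K.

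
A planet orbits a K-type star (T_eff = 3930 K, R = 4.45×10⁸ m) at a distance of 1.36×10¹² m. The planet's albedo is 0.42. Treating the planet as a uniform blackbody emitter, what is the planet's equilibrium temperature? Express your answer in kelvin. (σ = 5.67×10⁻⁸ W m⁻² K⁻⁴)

T_eq ≈ 43.9 K

L = 4πR_⋆²σT_⋆⁴ = 4π(4.45×10⁸)² × 5.67×10⁻⁸ × (3930)⁴ = 3.37×10²⁵ W.
S = L/(4πd²) = 1.45 W m⁻².
Energy balance: absorbed = emitted ⇒ πR²·S(1−A) = 4πR²·σT_eq⁴, so T_eq⁴ = S(1−A)/(4σ).
T_eq = [1.45 × 0.58 / (4 × 5.67×10⁻⁸)]^(1/4) = (3.70×10⁶)^(1/4) = 43.9 K.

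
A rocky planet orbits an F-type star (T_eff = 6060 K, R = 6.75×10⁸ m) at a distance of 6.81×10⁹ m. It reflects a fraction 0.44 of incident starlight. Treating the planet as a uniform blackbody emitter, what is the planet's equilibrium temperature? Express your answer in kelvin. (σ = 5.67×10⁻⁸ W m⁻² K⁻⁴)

L = 4πR_⋆²σT_⋆⁴ = 4π(6.75×10⁸)² × 5.67×10⁻⁸ × (6060)⁴ = 4.38×10²⁶ W.
S = L/(4πd²) = 7.51×10⁵ W m⁻².
Energy balance: absorbed = emitted ⇒ πR²·S(1−A) = 4πR²·σT_eq⁴, so T_eq⁴ = S(1−A)/(4σ).
T_eq = [7.51×10⁵ × 0.56 / (4 × 5.67×10⁻⁸)]^(1/4) = (1.85×10¹²)^(1/4) = 1170 K.

T_eq ≈ 1170 K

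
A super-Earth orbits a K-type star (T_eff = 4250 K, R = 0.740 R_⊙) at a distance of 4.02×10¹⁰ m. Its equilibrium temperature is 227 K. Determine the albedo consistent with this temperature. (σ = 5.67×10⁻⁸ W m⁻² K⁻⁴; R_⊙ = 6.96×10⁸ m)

R_⋆ = 0.740 × 6.96×10⁸ = 5.15×10⁸ m.
L = 4πR_⋆²σT_⋆⁴ = 4π(5.15×10⁸)² × 5.67×10⁻⁸ × (4250)⁴ = 6.17×10²⁵ W.
S = L/(4πd²) = 3040 W m⁻².
From T_eq⁴ = S(1−A)/(4σ): 1−A = 4σT_eq⁴/S.
1−A = 4 × 5.67×10⁻⁸ × (227)⁴ / 3040 = 0.198.

A ≈ 0.80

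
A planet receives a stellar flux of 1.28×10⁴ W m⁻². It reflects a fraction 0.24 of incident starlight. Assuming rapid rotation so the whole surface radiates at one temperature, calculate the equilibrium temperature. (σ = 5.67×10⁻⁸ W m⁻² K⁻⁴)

T_eq ≈ 455 K

Energy balance: absorbed = emitted ⇒ πR²·S(1−A) = 4πR²·σT_eq⁴, so T_eq⁴ = S(1−A)/(4σ).
T_eq = [1.28×10⁴ × 0.76 / (4 × 5.67×10⁻⁸)]^(1/4) = (4.29×10¹⁰)^(1/4) = 455 K.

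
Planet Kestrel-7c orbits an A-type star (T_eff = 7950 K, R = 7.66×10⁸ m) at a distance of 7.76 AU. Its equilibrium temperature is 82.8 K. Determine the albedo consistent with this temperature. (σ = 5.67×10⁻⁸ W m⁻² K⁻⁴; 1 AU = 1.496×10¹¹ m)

A ≈ 0.89

d = 7.76 AU = 1.16×10¹² m.
L = 4πR_⋆²σT_⋆⁴ = 4π(7.66×10⁸)² × 5.67×10⁻⁸ × (7950)⁴ = 1.67×10²⁷ W.
S = L/(4πd²) = 98.6 W m⁻².
From T_eq⁴ = S(1−A)/(4σ): 1−A = 4σT_eq⁴/S.
1−A = 4 × 5.67×10⁻⁸ × (82.8)⁴ / 98.6 = 0.108.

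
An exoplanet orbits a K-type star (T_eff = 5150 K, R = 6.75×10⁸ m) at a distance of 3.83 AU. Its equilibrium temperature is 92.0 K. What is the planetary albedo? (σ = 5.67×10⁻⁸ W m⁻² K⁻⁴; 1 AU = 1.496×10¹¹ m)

d = 3.83 AU = 5.73×10¹¹ m.
L = 4πR_⋆²σT_⋆⁴ = 4π(6.75×10⁸)² × 5.67×10⁻⁸ × (5150)⁴ = 2.28×10²⁶ W.
S = L/(4πd²) = 55.4 W m⁻².
From T_eq⁴ = S(1−A)/(4σ): 1−A = 4σT_eq⁴/S.
1−A = 4 × 5.67×10⁻⁸ × (92.0)⁴ / 55.4 = 0.294.

A ≈ 0.71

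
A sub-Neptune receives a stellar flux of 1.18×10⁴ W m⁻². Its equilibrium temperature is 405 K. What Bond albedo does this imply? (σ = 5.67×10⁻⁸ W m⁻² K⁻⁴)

From T_eq⁴ = S(1−A)/(4σ): 1−A = 4σT_eq⁴/S.
1−A = 4 × 5.67×10⁻⁸ × (405)⁴ / 1.18×10⁴ = 0.517.

A ≈ 0.48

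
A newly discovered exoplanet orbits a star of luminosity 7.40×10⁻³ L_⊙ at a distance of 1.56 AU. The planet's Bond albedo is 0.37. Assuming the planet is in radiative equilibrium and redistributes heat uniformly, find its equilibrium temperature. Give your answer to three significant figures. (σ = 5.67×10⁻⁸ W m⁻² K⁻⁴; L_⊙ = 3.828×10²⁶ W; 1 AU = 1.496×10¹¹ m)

d = 1.56 AU = 2.33×10¹¹ m.
L = 7.40×10⁻³ × 3.828×10²⁶ = 2.83×10²⁴ W.
Flux: S = L/(4πd²) = 2.83×10²⁴/(4π×(2.33×10¹¹)²) = 4.14 W m⁻².
Energy balance: absorbed = emitted ⇒ πR²·S(1−A) = 4πR²·σT_eq⁴, so T_eq⁴ = S(1−A)/(4σ).
T_eq = [4.14 × 0.63 / (4 × 5.67×10⁻⁸)]^(1/4) = (1.15×10⁷)^(1/4) = 58.2 K.

T_eq ≈ 58.2 K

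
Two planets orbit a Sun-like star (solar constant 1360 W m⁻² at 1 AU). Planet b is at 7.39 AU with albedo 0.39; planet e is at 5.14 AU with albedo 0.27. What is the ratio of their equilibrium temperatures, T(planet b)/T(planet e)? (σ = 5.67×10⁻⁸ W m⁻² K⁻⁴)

T_eq = [S₀(1−A)/(4σd²)]^(1/4), so T ∝ (1−A)^(1/4) / √d.
T₁ = [1360×0.61/(4×5.67×10⁻⁸×7.39²)]^(1/4) = 90.47 K.
T₂ = [1360×0.73/(4×5.67×10⁻⁸×5.14²)]^(1/4) = 113.45 K.

T₁/T₂ ≈ 0.797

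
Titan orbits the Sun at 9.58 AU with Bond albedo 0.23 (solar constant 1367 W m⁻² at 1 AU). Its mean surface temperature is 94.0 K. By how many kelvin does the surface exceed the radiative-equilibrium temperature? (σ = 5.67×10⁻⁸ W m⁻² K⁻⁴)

S = 1367/9.58² = 14.89 W m⁻².
T_eq = [S(1−A)/(4σ)]^(1/4) = [14.89×0.77/(4×5.67×10⁻⁸)]^(1/4) = 84.3 K.
ΔT = T_surf − T_eq = 94 − 84.3.

ΔT ≈ 9.7 K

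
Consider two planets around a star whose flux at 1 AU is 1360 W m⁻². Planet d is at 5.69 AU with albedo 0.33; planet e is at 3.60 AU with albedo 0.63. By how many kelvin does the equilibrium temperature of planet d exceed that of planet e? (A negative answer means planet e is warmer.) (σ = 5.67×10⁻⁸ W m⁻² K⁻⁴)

ΔT ≈ -8.8 K

T_eq = [S₀(1−A)/(4σd²)]^(1/4), so T ∝ (1−A)^(1/4) / √d.
T₁ = [1360×0.67/(4×5.67×10⁻⁸×5.69²)]^(1/4) = 105.54 K.
T₂ = [1360×0.37/(4×5.67×10⁻⁸×3.60²)]^(1/4) = 114.39 K.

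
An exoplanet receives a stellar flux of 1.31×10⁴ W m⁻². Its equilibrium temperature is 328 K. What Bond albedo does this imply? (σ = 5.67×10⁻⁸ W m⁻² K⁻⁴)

A ≈ 0.80

From T_eq⁴ = S(1−A)/(4σ): 1−A = 4σT_eq⁴/S.
1−A = 4 × 5.67×10⁻⁸ × (328)⁴ / 1.31×10⁴ = 0.200.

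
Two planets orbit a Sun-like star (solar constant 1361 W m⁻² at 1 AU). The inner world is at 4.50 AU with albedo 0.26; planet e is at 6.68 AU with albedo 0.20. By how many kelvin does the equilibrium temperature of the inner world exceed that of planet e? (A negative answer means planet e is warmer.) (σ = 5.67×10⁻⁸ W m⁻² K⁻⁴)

T_eq = [S₀(1−A)/(4σd²)]^(1/4), so T ∝ (1−A)^(1/4) / √d.
T₁ = [1361×0.74/(4×5.67×10⁻⁸×4.50²)]^(1/4) = 121.69 K.
T₂ = [1361×0.80/(4×5.67×10⁻⁸×6.68²)]^(1/4) = 101.84 K.

ΔT ≈ 19.8 K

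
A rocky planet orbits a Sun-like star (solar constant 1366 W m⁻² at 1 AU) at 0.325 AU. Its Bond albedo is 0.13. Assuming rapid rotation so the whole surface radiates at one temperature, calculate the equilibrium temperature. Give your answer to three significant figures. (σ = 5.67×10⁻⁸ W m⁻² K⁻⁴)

T_eq ≈ 472 K

Flux at 0.325 AU: S = 1366/0.325² = 1.29×10⁴ W m⁻².
Energy balance: absorbed = emitted ⇒ πR²·S(1−A) = 4πR²·σT_eq⁴, so T_eq⁴ = S(1−A)/(4σ).
T_eq = [1.29×10⁴ × 0.87 / (4 × 5.67×10⁻⁸)]^(1/4) = (4.96×10¹⁰)^(1/4) = 472 K.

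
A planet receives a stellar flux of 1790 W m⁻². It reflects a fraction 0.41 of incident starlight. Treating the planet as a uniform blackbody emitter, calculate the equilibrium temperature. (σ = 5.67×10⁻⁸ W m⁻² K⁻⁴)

Energy balance: absorbed = emitted ⇒ πR²·S(1−A) = 4πR²·σT_eq⁴, so T_eq⁴ = S(1−A)/(4σ).
T_eq = [1790 × 0.59 / (4 × 5.67×10⁻⁸)]^(1/4) = (4.66×10⁹)^(1/4) = 261 K.

T_eq ≈ 261 K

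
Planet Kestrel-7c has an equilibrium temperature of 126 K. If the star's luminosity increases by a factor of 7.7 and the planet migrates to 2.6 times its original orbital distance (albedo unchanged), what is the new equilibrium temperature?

T_eq ∝ L^(1/4) · d^(−1/2).
T′ = 126 × 7.7^(1/4) / 2.6^(1/2) = 130 K.

T_eq ≈ 130 K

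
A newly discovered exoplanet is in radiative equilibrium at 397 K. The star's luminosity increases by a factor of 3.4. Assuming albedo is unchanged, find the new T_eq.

T_eq ≈ 539 K

T_eq ∝ L^(1/4) · d^(−1/2).
T′ = 397 × 3.4^(1/4) = 539 K.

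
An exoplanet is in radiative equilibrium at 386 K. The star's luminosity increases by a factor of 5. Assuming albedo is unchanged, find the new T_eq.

T_eq ∝ L^(1/4) · d^(−1/2).
T′ = 386 × 5^(1/4) = 577 K.

T_eq ≈ 577 K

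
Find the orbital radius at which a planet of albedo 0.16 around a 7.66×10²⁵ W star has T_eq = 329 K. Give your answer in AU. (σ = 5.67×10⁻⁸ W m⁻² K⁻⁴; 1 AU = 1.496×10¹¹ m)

From T_eq⁴ = L(1−A)/(16πσd²): d = √[L(1−A)/(16πσT_eq⁴)].
d = √[7.66×10²⁵ × 0.84 / (16π × 5.67×10⁻⁸ × (329)⁴)] = 4.39×10¹⁰ m = 0.293 AU.

d ≈ 0.293 AU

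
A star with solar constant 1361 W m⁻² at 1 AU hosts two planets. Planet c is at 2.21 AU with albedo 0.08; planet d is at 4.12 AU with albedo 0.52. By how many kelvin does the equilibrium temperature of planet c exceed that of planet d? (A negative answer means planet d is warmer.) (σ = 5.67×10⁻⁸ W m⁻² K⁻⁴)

T_eq = [S₀(1−A)/(4σd²)]^(1/4), so T ∝ (1−A)^(1/4) / √d.
T₁ = [1361×0.92/(4×5.67×10⁻⁸×2.21²)]^(1/4) = 183.36 K.
T₂ = [1361×0.48/(4×5.67×10⁻⁸×4.12²)]^(1/4) = 114.13 K.

ΔT ≈ 69.2 K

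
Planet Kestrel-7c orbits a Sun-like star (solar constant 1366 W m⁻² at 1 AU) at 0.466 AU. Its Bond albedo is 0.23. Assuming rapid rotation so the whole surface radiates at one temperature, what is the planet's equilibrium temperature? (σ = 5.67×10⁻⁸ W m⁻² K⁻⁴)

Flux at 0.466 AU: S = 1366/0.466² = 6290 W m⁻².
Energy balance: absorbed = emitted ⇒ πR²·S(1−A) = 4πR²·σT_eq⁴, so T_eq⁴ = S(1−A)/(4σ).
T_eq = [6290 × 0.77 / (4 × 5.67×10⁻⁸)]^(1/4) = (2.14×10¹⁰)^(1/4) = 382 K.

T_eq ≈ 382 K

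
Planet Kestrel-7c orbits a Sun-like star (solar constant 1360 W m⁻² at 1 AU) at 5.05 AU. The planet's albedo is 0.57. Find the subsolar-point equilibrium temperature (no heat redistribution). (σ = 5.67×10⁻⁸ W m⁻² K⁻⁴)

T_ss ≈ 142 K

Flux at 5.05 AU: S = 1360/5.05² = 53.3 W m⁻².
At the subsolar point the surface absorbs S(1−A) and emits σT⁴ per unit area — no factor of 4, since only the local patch is in balance.
T = [53.3 × 0.43 / 5.67×10⁻⁸]^(1/4) = (4.04×10⁸)^(1/4) = 142 K.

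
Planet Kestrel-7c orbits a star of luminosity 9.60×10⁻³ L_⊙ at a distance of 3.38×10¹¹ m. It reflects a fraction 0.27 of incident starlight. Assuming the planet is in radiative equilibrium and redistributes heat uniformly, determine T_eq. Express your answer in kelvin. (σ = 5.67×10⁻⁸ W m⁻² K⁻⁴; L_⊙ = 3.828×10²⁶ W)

T_eq ≈ 53.6 K

L = 9.60×10⁻³ × 3.828×10²⁶ = 3.67×10²⁴ W.
Flux: S = L/(4πd²) = 3.67×10²⁴/(4π×(3.38×10¹¹)²) = 2.56 W m⁻².
Energy balance: absorbed = emitted ⇒ πR²·S(1−A) = 4πR²·σT_eq⁴, so T_eq⁴ = S(1−A)/(4σ).
T_eq = [2.56 × 0.73 / (4 × 5.67×10⁻⁸)]^(1/4) = (8.24×10⁶)^(1/4) = 53.6 K.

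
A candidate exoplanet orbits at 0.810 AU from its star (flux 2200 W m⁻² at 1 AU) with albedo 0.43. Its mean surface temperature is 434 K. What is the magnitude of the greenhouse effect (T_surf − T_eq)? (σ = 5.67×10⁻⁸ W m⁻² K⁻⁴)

S = 2200/0.810² = 3353 W m⁻².
T_eq = [S(1−A)/(4σ)]^(1/4) = [3353×0.57/(4×5.67×10⁻⁸)]^(1/4) = 303.0 K.
ΔT = T_surf − T_eq = 434 − 303.0.

ΔT ≈ 131.0 K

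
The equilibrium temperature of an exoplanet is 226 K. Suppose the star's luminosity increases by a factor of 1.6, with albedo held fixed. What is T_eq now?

T_eq ∝ L^(1/4) · d^(−1/2).
T′ = 226 × 1.6^(1/4) = 254 K.

T_eq ≈ 254 K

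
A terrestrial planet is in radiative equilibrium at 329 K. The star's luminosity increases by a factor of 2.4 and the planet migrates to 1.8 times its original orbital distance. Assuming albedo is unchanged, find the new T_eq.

T_eq ∝ L^(1/4) · d^(−1/2).
T′ = 329 × 2.4^(1/4) / 1.8^(1/2) = 305 K.

T_eq ≈ 305 K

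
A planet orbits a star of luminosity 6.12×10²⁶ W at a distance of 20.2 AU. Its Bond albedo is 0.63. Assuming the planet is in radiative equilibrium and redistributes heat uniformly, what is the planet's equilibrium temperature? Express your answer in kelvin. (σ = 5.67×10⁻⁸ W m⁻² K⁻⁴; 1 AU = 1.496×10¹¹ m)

T_eq ≈ 54.3 K

d = 20.2 AU = 3.02×10¹² m.
Flux: S = L/(4πd²) = 6.12×10²⁶/(4π×(3.02×10¹²)²) = 5.33 W m⁻².
Energy balance: absorbed = emitted ⇒ πR²·S(1−A) = 4πR²·σT_eq⁴, so T_eq⁴ = S(1−A)/(4σ).
T_eq = [5.33 × 0.37 / (4 × 5.67×10⁻⁸)]^(1/4) = (8.70×10⁶)^(1/4) = 54.3 K.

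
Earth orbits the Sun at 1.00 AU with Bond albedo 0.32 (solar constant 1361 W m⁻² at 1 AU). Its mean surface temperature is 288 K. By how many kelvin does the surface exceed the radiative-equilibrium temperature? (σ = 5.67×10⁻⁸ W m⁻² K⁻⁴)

ΔT ≈ 35.3 K

S = 1361/1.00² = 1361 W m⁻².
T_eq = [S(1−A)/(4σ)]^(1/4) = [1361×0.68/(4×5.67×10⁻⁸)]^(1/4) = 252.7 K.
ΔT = T_surf − T_eq = 288 − 252.7.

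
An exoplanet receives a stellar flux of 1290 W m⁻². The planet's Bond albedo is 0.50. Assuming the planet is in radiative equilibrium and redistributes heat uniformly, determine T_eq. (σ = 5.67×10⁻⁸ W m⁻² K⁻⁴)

Energy balance: absorbed = emitted ⇒ πR²·S(1−A) = 4πR²·σT_eq⁴, so T_eq⁴ = S(1−A)/(4σ).
T_eq = [1290 × 0.50 / (4 × 5.67×10⁻⁸)]^(1/4) = (2.84×10⁹)^(1/4) = 231 K.

T_eq ≈ 231 K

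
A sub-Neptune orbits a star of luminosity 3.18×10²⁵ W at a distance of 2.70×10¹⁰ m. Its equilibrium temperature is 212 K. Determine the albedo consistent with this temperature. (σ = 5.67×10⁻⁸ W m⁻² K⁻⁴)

Flux: S = L/(4πd²) = 3.18×10²⁵/(4π×(2.70×10¹⁰)²) = 3470 W m⁻².
From T_eq⁴ = S(1−A)/(4σ): 1−A = 4σT_eq⁴/S.
1−A = 4 × 5.67×10⁻⁸ × (212)⁴ / 3470 = 0.132.

A ≈ 0.87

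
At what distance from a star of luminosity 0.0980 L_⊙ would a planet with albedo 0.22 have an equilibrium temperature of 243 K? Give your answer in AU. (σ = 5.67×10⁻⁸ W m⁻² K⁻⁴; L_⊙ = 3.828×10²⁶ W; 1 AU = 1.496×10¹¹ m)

L = 0.0980 × 3.828×10²⁶ = 3.75×10²⁵ W.
From T_eq⁴ = L(1−A)/(16πσd²): d = √[L(1−A)/(16πσT_eq⁴)].
d = √[3.75×10²⁵ × 0.78 / (16π × 5.67×10⁻⁸ × (243)⁴)] = 5.43×10¹⁰ m = 0.363 AU.

d ≈ 0.363 AU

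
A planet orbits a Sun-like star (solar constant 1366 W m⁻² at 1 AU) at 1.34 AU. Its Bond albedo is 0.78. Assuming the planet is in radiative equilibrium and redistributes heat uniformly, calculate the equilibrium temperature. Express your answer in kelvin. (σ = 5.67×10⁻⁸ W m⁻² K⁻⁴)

Flux at 1.34 AU: S = 1366/1.34² = 761 W m⁻².
Energy balance: absorbed = emitted ⇒ πR²·S(1−A) = 4πR²·σT_eq⁴, so T_eq⁴ = S(1−A)/(4σ).
T_eq = [761 × 0.22 / (4 × 5.67×10⁻⁸)]^(1/4) = (7.38×10⁸)^(1/4) = 165 K.

T_eq ≈ 165 K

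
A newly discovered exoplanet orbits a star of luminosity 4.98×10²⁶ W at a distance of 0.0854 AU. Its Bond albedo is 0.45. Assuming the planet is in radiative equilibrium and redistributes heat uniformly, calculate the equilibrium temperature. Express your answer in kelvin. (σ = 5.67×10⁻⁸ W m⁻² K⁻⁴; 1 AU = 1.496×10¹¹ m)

d = 0.0854 AU = 1.28×10¹⁰ m.
Flux: S = L/(4πd²) = 4.98×10²⁶/(4π×(1.28×10¹⁰)²) = 2.43×10⁵ W m⁻².
Energy balance: absorbed = emitted ⇒ πR²·S(1−A) = 4πR²·σT_eq⁴, so T_eq⁴ = S(1−A)/(4σ).
T_eq = [2.43×10⁵ × 0.55 / (4 × 5.67×10⁻⁸)]^(1/4) = (5.89×10¹¹)^(1/4) = 876 K.

T_eq ≈ 876 K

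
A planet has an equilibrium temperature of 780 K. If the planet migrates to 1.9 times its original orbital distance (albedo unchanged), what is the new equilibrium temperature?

T_eq ≈ 566 K

T_eq ∝ L^(1/4) · d^(−1/2).
T′ = 780 / 1.9^(1/2) = 566 K.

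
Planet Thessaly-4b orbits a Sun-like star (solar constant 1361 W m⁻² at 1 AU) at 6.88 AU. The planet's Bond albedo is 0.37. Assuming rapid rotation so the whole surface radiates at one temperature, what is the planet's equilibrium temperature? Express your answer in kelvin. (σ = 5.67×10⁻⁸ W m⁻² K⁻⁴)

T_eq ≈ 94.5 K

Flux at 6.88 AU: S = 1361/6.88² = 28.8 W m⁻².
Energy balance: absorbed = emitted ⇒ πR²·S(1−A) = 4πR²·σT_eq⁴, so T_eq⁴ = S(1−A)/(4σ).
T_eq = [28.8 × 0.63 / (4 × 5.67×10⁻⁸)]^(1/4) = (7.99×10⁷)^(1/4) = 94.5 K.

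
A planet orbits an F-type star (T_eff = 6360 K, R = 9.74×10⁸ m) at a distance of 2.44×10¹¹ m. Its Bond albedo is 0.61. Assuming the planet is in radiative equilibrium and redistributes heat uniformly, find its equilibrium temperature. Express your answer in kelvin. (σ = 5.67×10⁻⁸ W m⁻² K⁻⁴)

L = 4πR_⋆²σT_⋆⁴ = 4π(9.74×10⁸)² × 5.67×10⁻⁸ × (6360)⁴ = 1.11×10²⁷ W.
S = L/(4πd²) = 1480 W m⁻².
Energy balance: absorbed = emitted ⇒ πR²·S(1−A) = 4πR²·σT_eq⁴, so T_eq⁴ = S(1−A)/(4σ).
T_eq = [1480 × 0.39 / (4 × 5.67×10⁻⁸)]^(1/4) = (2.54×10⁹)^(1/4) = 225 K.

T_eq ≈ 225 K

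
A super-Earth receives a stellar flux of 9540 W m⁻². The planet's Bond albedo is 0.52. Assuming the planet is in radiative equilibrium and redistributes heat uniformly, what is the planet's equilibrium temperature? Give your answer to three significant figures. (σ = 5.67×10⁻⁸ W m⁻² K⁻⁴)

T_eq ≈ 377 K

Energy balance: absorbed = emitted ⇒ πR²·S(1−A) = 4πR²·σT_eq⁴, so T_eq⁴ = S(1−A)/(4σ).
T_eq = [9540 × 0.48 / (4 × 5.67×10⁻⁸)]^(1/4) = (2.02×10¹⁰)^(1/4) = 377 K.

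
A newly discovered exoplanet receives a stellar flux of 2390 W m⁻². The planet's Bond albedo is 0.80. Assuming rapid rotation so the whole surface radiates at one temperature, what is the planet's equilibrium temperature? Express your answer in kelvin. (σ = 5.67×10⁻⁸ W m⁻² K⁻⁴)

T_eq ≈ 214 K

Energy balance: absorbed = emitted ⇒ πR²·S(1−A) = 4πR²·σT_eq⁴, so T_eq⁴ = S(1−A)/(4σ).
T_eq = [2390 × 0.20 / (4 × 5.67×10⁻⁸)]^(1/4) = (2.11×10⁹)^(1/4) = 214 K.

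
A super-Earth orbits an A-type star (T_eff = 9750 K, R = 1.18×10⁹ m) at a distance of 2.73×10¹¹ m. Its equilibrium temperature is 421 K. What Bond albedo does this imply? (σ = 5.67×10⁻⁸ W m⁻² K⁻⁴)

A ≈ 0.26

L = 4πR_⋆²σT_⋆⁴ = 4π(1.18×10⁹)² × 5.67×10⁻⁸ × (9750)⁴ = 8.97×10²⁷ W.
S = L/(4πd²) = 9570 W m⁻².
From T_eq⁴ = S(1−A)/(4σ): 1−A = 4σT_eq⁴/S.
1−A = 4 × 5.67×10⁻⁸ × (421)⁴ / 9570 = 0.744.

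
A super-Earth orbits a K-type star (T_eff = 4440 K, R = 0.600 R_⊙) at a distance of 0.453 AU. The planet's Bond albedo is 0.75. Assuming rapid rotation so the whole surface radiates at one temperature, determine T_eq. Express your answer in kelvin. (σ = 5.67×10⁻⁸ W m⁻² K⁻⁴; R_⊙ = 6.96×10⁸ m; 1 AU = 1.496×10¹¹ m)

R_⋆ = 0.600 × 6.96×10⁸ = 4.18×10⁸ m.
d = 0.453 AU = 6.78×10¹⁰ m.
L = 4πR_⋆²σT_⋆⁴ = 4π(4.18×10⁸)² × 5.67×10⁻⁸ × (4440)⁴ = 4.83×10²⁵ W.
S = L/(4πd²) = 837 W m⁻².
Energy balance: absorbed = emitted ⇒ πR²·S(1−A) = 4πR²·σT_eq⁴, so T_eq⁴ = S(1−A)/(4σ).
T_eq = [837 × 0.25 / (4 × 5.67×10⁻⁸)]^(1/4) = (9.22×10⁸)^(1/4) = 174 K.

T_eq ≈ 174 K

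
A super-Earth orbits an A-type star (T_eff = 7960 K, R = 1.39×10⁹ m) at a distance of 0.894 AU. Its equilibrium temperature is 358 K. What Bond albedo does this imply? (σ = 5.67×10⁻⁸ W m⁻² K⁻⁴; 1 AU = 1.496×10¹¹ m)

d = 0.894 AU = 1.34×10¹¹ m.
L = 4πR_⋆²σT_⋆⁴ = 4π(1.39×10⁹)² × 5.67×10⁻⁸ × (7960)⁴ = 5.53×10²⁷ W.
S = L/(4πd²) = 2.46×10⁴ W m⁻².
From T_eq⁴ = S(1−A)/(4σ): 1−A = 4σT_eq⁴/S.
1−A = 4 × 5.67×10⁻⁸ × (358)⁴ / 2.46×10⁴ = 0.152.

A ≈ 0.85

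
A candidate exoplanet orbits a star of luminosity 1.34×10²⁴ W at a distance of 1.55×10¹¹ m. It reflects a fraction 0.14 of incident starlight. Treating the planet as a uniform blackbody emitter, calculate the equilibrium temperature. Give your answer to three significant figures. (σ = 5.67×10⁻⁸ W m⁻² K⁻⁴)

Flux: S = L/(4πd²) = 1.34×10²⁴/(4π×(1.55×10¹¹)²) = 4.44 W m⁻².
Energy balance: absorbed = emitted ⇒ πR²·S(1−A) = 4πR²·σT_eq⁴, so T_eq⁴ = S(1−A)/(4σ).
T_eq = [4.44 × 0.86 / (4 × 5.67×10⁻⁸)]^(1/4) = (1.68×10⁷)^(1/4) = 64.1 K.

T_eq ≈ 64.1 K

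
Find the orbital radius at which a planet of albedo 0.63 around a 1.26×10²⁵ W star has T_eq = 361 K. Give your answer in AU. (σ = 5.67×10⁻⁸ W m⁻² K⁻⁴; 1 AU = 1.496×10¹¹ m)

From T_eq⁴ = L(1−A)/(16πσd²): d = √[L(1−A)/(16πσT_eq⁴)].
d = √[1.26×10²⁵ × 0.37 / (16π × 5.67×10⁻⁸ × (361)⁴)] = 9.81×10⁹ m = 0.0656 AU.

d ≈ 0.0656 AU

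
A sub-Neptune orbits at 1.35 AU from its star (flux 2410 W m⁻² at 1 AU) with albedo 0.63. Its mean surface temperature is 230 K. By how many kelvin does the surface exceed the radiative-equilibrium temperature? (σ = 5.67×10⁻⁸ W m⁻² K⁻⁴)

S = 2410/1.35² = 1322 W m⁻².
T_eq = [S(1−A)/(4σ)]^(1/4) = [1322×0.37/(4×5.67×10⁻⁸)]^(1/4) = 215.5 K.
ΔT = T_surf − T_eq = 230 − 215.5.

ΔT ≈ 14.5 K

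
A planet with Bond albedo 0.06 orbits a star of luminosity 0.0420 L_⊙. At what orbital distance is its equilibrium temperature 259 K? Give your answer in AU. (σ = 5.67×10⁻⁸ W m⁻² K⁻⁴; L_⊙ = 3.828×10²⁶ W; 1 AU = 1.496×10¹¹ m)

L = 0.0420 × 3.828×10²⁶ = 1.61×10²⁵ W.
From T_eq⁴ = L(1−A)/(16πσd²): d = √[L(1−A)/(16πσT_eq⁴)].
d = √[1.61×10²⁵ × 0.94 / (16π × 5.67×10⁻⁸ × (259)⁴)] = 3.43×10¹⁰ m = 0.229 AU.

d ≈ 0.229 AU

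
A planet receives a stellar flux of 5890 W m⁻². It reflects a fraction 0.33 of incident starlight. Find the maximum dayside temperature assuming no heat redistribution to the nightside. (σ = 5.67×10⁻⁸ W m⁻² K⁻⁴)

With no redistribution each surface element balances locally: S(1−A) = σT⁴.
T = [5890 × 0.67 / 5.67×10⁻⁸]^(1/4) = (6.96×10¹⁰)^(1/4) = 514 K.

T_ss ≈ 514 K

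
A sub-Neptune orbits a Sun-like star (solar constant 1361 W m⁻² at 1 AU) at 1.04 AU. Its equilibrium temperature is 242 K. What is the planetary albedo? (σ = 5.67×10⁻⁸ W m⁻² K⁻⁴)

A ≈ 0.38

Flux at 1.04 AU: S = 1361/1.04² = 1260 W m⁻².
From T_eq⁴ = S(1−A)/(4σ): 1−A = 4σT_eq⁴/S.
1−A = 4 × 5.67×10⁻⁸ × (242)⁴ / 1260 = 0.618.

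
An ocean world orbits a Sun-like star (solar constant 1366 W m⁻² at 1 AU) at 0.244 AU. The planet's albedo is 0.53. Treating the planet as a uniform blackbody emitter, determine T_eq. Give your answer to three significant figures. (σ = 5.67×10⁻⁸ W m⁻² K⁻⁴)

Flux at 0.244 AU: S = 1366/0.244² = 2.29×10⁴ W m⁻².
Energy balance: absorbed = emitted ⇒ πR²·S(1−A) = 4πR²·σT_eq⁴, so T_eq⁴ = S(1−A)/(4σ).
T_eq = [2.29×10⁴ × 0.47 / (4 × 5.67×10⁻⁸)]^(1/4) = (4.75×10¹⁰)^(1/4) = 467 K.

T_eq ≈ 467 K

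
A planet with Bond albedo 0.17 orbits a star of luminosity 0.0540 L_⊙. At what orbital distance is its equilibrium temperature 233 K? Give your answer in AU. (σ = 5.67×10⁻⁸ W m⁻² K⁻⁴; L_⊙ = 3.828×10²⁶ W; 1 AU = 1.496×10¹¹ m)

L = 0.0540 × 3.828×10²⁶ = 2.07×10²⁵ W.
From T_eq⁴ = L(1−A)/(16πσd²): d = √[L(1−A)/(16πσT_eq⁴)].
d = √[2.07×10²⁵ × 0.83 / (16π × 5.67×10⁻⁸ × (233)⁴)] = 4.52×10¹⁰ m = 0.302 AU.

d ≈ 0.302 AU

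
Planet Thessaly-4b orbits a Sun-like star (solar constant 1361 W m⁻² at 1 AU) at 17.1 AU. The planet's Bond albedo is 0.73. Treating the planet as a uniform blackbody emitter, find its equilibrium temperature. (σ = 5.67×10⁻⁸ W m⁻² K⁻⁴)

T_eq ≈ 48.5 K

Flux at 17.1 AU: S = 1361/17.1² = 4.65 W m⁻².
Energy balance: absorbed = emitted ⇒ πR²·S(1−A) = 4πR²·σT_eq⁴, so T_eq⁴ = S(1−A)/(4σ).
T_eq = [4.65 × 0.27 / (4 × 5.67×10⁻⁸)]^(1/4) = (5.54×10⁶)^(1/4) = 48.5 K.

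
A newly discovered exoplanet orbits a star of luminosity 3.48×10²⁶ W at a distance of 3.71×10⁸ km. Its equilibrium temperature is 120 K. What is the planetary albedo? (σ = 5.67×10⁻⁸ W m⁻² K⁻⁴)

d = 3.71×10⁸ km = 3.71×10¹¹ m.
Flux: S = L/(4πd²) = 3.48×10²⁶/(4π×(3.71×10¹¹)²) = 201 W m⁻².
From T_eq⁴ = S(1−A)/(4σ): 1−A = 4σT_eq⁴/S.
1−A = 4 × 5.67×10⁻⁸ × (120)⁴ / 201 = 0.234.

A ≈ 0.77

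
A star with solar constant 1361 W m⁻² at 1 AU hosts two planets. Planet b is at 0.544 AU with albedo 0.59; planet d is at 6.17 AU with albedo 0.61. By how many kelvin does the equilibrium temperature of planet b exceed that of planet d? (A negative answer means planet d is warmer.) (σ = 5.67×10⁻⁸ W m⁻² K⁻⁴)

ΔT ≈ 213.4 K

T_eq = [S₀(1−A)/(4σd²)]^(1/4), so T ∝ (1−A)^(1/4) / √d.
T₁ = [1361×0.41/(4×5.67×10⁻⁸×0.544²)]^(1/4) = 301.96 K.
T₂ = [1361×0.39/(4×5.67×10⁻⁸×6.17²)]^(1/4) = 88.55 K.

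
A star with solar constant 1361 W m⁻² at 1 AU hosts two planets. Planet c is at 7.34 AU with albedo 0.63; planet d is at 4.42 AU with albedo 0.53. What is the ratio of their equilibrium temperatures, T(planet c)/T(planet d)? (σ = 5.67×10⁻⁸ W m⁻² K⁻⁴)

T_eq = [S₀(1−A)/(4σd²)]^(1/4), so T ∝ (1−A)^(1/4) / √d.
T₁ = [1361×0.37/(4×5.67×10⁻⁸×7.34²)]^(1/4) = 80.12 K.
T₂ = [1361×0.47/(4×5.67×10⁻⁸×4.42²)]^(1/4) = 109.61 K.

T₁/T₂ ≈ 0.731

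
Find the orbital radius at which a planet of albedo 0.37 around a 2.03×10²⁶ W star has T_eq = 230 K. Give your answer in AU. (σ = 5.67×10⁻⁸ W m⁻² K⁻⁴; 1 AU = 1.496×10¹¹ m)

From T_eq⁴ = L(1−A)/(16πσd²): d = √[L(1−A)/(16πσT_eq⁴)].
d = √[2.03×10²⁶ × 0.63 / (16π × 5.67×10⁻⁸ × (230)⁴)] = 1.27×10¹¹ m = 0.846 AU.

d ≈ 0.846 AU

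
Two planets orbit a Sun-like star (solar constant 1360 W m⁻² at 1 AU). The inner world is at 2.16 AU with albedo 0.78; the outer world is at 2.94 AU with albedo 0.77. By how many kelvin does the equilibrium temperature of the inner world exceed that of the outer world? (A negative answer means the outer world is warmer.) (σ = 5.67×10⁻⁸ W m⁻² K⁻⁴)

ΔT ≈ 17.3 K

T_eq = [S₀(1−A)/(4σd²)]^(1/4), so T ∝ (1−A)^(1/4) / √d.
T₁ = [1360×0.22/(4×5.67×10⁻⁸×2.16²)]^(1/4) = 129.67 K.
T₂ = [1360×0.23/(4×5.67×10⁻⁸×2.94²)]^(1/4) = 112.39 K.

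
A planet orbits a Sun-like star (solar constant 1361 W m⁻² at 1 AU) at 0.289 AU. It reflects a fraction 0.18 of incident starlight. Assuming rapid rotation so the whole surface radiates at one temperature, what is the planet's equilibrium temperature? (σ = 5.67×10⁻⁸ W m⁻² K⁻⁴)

Flux at 0.289 AU: S = 1361/0.289² = 1.63×10⁴ W m⁻².
Energy balance: absorbed = emitted ⇒ πR²·S(1−A) = 4πR²·σT_eq⁴, so T_eq⁴ = S(1−A)/(4σ).
T_eq = [1.63×10⁴ × 0.82 / (4 × 5.67×10⁻⁸)]^(1/4) = (5.89×10¹⁰)^(1/4) = 493 K.

T_eq ≈ 493 K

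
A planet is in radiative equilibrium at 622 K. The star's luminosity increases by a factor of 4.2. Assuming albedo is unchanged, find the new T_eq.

T_eq ∝ L^(1/4) · d^(−1/2).
T′ = 622 × 4.2^(1/4) = 890 K.

T_eq ≈ 890 K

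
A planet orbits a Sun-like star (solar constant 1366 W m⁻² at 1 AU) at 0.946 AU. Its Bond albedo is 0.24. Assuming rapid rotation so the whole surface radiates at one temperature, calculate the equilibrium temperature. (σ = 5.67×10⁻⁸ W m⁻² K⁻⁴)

Flux at 0.946 AU: S = 1366/0.946² = 1530 W m⁻².
Energy balance: absorbed = emitted ⇒ πR²·S(1−A) = 4πR²·σT_eq⁴, so T_eq⁴ = S(1−A)/(4σ).
T_eq = [1530 × 0.76 / (4 × 5.67×10⁻⁸)]^(1/4) = (5.11×10⁹)^(1/4) = 267 K.

T_eq ≈ 267 K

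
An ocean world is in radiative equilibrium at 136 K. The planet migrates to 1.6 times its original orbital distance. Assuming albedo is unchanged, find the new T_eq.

T_eq ∝ L^(1/4) · d^(−1/2).
T′ = 136 / 1.6^(1/2) = 108 K.

T_eq ≈ 108 K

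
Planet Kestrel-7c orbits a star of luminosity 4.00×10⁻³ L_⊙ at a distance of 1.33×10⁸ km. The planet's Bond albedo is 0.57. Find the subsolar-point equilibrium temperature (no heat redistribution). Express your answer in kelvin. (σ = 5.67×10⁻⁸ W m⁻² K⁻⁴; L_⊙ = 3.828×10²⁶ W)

d = 1.33×10⁸ km = 1.33×10¹¹ m.
L = 4.00×10⁻³ × 3.828×10²⁶ = 1.53×10²⁴ W.
Flux: S = L/(4πd²) = 1.53×10²⁴/(4π×(1.33×10¹¹)²) = 6.89 W m⁻².
At the subsolar point the surface absorbs S(1−A) and emits σT⁴ per unit area — no factor of 4, since only the local patch is in balance.
T = [6.89 × 0.43 / 5.67×10⁻⁸]^(1/4) = (5.22×10⁷)^(1/4) = 85.0 K.

T_ss ≈ 85.0 K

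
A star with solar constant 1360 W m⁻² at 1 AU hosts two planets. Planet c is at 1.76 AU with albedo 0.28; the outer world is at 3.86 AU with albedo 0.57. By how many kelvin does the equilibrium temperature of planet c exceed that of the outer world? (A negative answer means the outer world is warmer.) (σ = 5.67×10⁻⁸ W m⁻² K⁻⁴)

T_eq = [S₀(1−A)/(4σd²)]^(1/4), so T ∝ (1−A)^(1/4) / √d.
T₁ = [1360×0.72/(4×5.67×10⁻⁸×1.76²)]^(1/4) = 193.22 K.
T₂ = [1360×0.43/(4×5.67×10⁻⁸×3.86²)]^(1/4) = 114.70 K.

ΔT ≈ 78.5 K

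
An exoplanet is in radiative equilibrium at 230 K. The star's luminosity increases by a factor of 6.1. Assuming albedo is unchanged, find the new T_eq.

T_eq ≈ 361 K

T_eq ∝ L^(1/4) · d^(−1/2).
T′ = 230 × 6.1^(1/4) = 361 K.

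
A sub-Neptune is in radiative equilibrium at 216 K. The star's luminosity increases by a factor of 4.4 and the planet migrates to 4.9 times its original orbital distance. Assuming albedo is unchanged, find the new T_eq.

T_eq ∝ L^(1/4) · d^(−1/2).
T′ = 216 × 4.4^(1/4) / 4.9^(1/2) = 141 K.

T_eq ≈ 141 K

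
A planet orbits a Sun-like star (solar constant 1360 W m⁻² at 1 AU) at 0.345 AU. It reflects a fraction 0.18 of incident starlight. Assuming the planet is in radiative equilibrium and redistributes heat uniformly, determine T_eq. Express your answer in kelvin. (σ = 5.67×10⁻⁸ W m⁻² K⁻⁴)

T_eq ≈ 451 K

Flux at 0.345 AU: S = 1360/0.345² = 1.14×10⁴ W m⁻².
Energy balance: absorbed = emitted ⇒ πR²·S(1−A) = 4πR²·σT_eq⁴, so T_eq⁴ = S(1−A)/(4σ).
T_eq = [1.14×10⁴ × 0.82 / (4 × 5.67×10⁻⁸)]^(1/4) = (4.13×10¹⁰)^(1/4) = 451 K.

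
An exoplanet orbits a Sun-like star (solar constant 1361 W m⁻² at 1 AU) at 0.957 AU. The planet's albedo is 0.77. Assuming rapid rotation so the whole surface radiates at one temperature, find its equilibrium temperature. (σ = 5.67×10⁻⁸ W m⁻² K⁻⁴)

T_eq ≈ 197 K

Flux at 0.957 AU: S = 1361/0.957² = 1490 W m⁻².
Energy balance: absorbed = emitted ⇒ πR²·S(1−A) = 4πR²·σT_eq⁴, so T_eq⁴ = S(1−A)/(4σ).
T_eq = [1490 × 0.23 / (4 × 5.67×10⁻⁸)]^(1/4) = (1.51×10⁹)^(1/4) = 197 K.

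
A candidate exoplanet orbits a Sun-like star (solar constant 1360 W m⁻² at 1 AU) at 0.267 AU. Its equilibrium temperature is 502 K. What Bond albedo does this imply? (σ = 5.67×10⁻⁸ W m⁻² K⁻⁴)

Flux at 0.267 AU: S = 1360/0.267² = 1.91×10⁴ W m⁻².
From T_eq⁴ = S(1−A)/(4σ): 1−A = 4σT_eq⁴/S.
1−A = 4 × 5.67×10⁻⁸ × (502)⁴ / 1.91×10⁴ = 0.755.

A ≈ 0.25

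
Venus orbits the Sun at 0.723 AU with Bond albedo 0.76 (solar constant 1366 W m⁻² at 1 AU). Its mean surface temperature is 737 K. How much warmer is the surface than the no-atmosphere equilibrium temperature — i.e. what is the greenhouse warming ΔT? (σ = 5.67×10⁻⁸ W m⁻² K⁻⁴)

ΔT ≈ 507.7 K

S = 1366/0.723² = 2613 W m⁻².
T_eq = [S(1−A)/(4σ)]^(1/4) = [2613×0.24/(4×5.67×10⁻⁸)]^(1/4) = 229.3 K.
ΔT = T_surf − T_eq = 737 − 229.3.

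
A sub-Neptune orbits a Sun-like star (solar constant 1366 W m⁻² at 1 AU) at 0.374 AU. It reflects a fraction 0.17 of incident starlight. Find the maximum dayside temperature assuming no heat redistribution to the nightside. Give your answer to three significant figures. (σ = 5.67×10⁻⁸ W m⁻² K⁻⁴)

T_ss ≈ 615 K

Flux at 0.374 AU: S = 1366/0.374² = 9770 W m⁻².
With no redistribution each surface element balances locally: S(1−A) = σT⁴.
T = [9770 × 0.83 / 5.67×10⁻⁸]^(1/4) = (1.43×10¹¹)^(1/4) = 615 K.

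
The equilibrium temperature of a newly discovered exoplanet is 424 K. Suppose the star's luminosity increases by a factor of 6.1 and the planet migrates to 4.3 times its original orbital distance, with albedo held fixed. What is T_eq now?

T_eq ∝ L^(1/4) · d^(−1/2).
T′ = 424 × 6.1^(1/4) / 4.3^(1/2) = 321 K.

T_eq ≈ 321 K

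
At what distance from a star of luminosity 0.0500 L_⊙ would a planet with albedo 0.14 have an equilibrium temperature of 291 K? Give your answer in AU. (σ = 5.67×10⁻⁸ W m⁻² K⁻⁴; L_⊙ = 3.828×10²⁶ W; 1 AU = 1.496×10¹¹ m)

L = 0.0500 × 3.828×10²⁶ = 1.91×10²⁵ W.
From T_eq⁴ = L(1−A)/(16πσd²): d = √[L(1−A)/(16πσT_eq⁴)].
d = √[1.91×10²⁵ × 0.86 / (16π × 5.67×10⁻⁸ × (291)⁴)] = 2.84×10¹⁰ m = 0.190 AU.

d ≈ 0.190 AU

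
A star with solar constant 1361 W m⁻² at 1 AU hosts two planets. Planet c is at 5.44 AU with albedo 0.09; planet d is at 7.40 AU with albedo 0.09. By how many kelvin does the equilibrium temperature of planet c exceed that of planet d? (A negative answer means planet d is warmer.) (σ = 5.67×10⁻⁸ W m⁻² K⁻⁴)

T_eq = [S₀(1−A)/(4σd²)]^(1/4), so T ∝ (1−A)^(1/4) / √d.
T₁ = [1361×0.91/(4×5.67×10⁻⁸×5.44²)]^(1/4) = 116.55 K.
T₂ = [1361×0.91/(4×5.67×10⁻⁸×7.40²)]^(1/4) = 99.93 K.

ΔT ≈ 16.6 K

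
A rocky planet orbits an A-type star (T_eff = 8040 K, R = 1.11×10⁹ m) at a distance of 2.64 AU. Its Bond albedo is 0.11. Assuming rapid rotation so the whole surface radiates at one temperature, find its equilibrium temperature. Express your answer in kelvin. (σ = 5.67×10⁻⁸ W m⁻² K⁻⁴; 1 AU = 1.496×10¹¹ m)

d = 2.64 AU = 3.95×10¹¹ m.
L = 4πR_⋆²σT_⋆⁴ = 4π(1.11×10⁹)² × 5.67×10⁻⁸ × (8040)⁴ = 3.67×10²⁷ W.
S = L/(4πd²) = 1870 W m⁻².
Energy balance: absorbed = emitted ⇒ πR²·S(1−A) = 4πR²·σT_eq⁴, so T_eq⁴ = S(1−A)/(4σ).
T_eq = [1870 × 0.89 / (4 × 5.67×10⁻⁸)]^(1/4) = (7.34×10⁹)^(1/4) = 293 K.

T_eq ≈ 293 K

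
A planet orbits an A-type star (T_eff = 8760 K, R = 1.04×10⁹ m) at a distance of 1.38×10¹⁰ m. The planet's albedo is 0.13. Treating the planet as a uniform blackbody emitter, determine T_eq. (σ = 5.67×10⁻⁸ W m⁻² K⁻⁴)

L = 4πR_⋆²σT_⋆⁴ = 4π(1.04×10⁹)² × 5.67×10⁻⁸ × (8760)⁴ = 4.54×10²⁷ W.
S = L/(4πd²) = 1.90×10⁶ W m⁻².
Energy balance: absorbed = emitted ⇒ πR²·S(1−A) = 4πR²·σT_eq⁴, so T_eq⁴ = S(1−A)/(4σ).
T_eq = [1.90×10⁶ × 0.87 / (4 × 5.67×10⁻⁸)]^(1/4) = (7.27×10¹²)^(1/4) = 1640 K.

T_eq ≈ 1640 K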